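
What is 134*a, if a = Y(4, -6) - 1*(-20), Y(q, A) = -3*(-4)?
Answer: 4288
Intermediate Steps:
Y(q, A) = 12
a = 32 (a = 12 - 1*(-20) = 12 + 20 = 32)
134*a = 134*32 = 4288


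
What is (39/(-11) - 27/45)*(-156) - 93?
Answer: 30453/55 ≈ 553.69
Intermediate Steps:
(39/(-11) - 27/45)*(-156) - 93 = (39*(-1/11) - 27*1/45)*(-156) - 93 = (-39/11 - 3/5)*(-156) - 93 = -228/55*(-156) - 93 = 35568/55 - 93 = 30453/55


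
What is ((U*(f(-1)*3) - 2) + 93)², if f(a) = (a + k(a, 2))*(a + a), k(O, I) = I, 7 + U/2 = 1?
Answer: 26569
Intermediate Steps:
U = -12 (U = -14 + 2*1 = -14 + 2 = -12)
f(a) = 2*a*(2 + a) (f(a) = (a + 2)*(a + a) = (2 + a)*(2*a) = 2*a*(2 + a))
((U*(f(-1)*3) - 2) + 93)² = ((-12*2*(-1)*(2 - 1)*3 - 2) + 93)² = ((-12*2*(-1)*1*3 - 2) + 93)² = ((-(-24)*3 - 2) + 93)² = ((-12*(-6) - 2) + 93)² = ((72 - 2) + 93)² = (70 + 93)² = 163² = 26569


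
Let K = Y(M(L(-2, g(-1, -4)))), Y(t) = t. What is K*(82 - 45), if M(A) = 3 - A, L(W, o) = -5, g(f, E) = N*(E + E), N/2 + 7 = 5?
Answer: 296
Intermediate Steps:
N = -4 (N = -14 + 2*5 = -14 + 10 = -4)
g(f, E) = -8*E (g(f, E) = -4*(E + E) = -8*E)
K = 8 (K = 3 - 1*(-5) = 3 + 5 = 8)
K*(82 - 45) = 8*(82 - 45) = 8*37 = 296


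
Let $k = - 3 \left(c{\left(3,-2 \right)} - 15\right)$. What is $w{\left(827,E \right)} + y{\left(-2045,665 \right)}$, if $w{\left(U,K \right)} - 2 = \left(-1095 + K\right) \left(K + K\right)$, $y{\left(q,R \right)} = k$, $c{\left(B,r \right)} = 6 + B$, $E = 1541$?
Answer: $1374592$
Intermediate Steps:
$k = 18$ ($k = - 3 \left(\left(6 + 3\right) - 15\right) = - 3 \left(9 - 15\right) = \left(-3\right) \left(-6\right) = 18$)
$y{\left(q,R \right)} = 18$
$w{\left(U,K \right)} = 2 + 2 K \left(-1095 + K\right)$ ($w{\left(U,K \right)} = 2 + \left(-1095 + K\right) \left(K + K\right) = 2 + \left(-1095 + K\right) 2 K = 2 + 2 K \left(-1095 + K\right)$)
$w{\left(827,E \right)} + y{\left(-2045,665 \right)} = \left(2 - 3374790 + 2 \cdot 1541^{2}\right) + 18 = \left(2 - 3374790 + 2 \cdot 2374681\right) + 18 = \left(2 - 3374790 + 4749362\right) + 18 = 1374574 + 18 = 1374592$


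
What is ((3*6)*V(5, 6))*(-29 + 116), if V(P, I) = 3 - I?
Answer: -4698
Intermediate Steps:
((3*6)*V(5, 6))*(-29 + 116) = ((3*6)*(3 - 1*6))*(-29 + 116) = (18*(3 - 6))*87 = (18*(-3))*87 = -54*87 = -4698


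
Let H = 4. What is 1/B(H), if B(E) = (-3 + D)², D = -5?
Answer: 1/64 ≈ 0.015625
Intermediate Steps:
B(E) = 64 (B(E) = (-3 - 5)² = (-8)² = 64)
1/B(H) = 1/64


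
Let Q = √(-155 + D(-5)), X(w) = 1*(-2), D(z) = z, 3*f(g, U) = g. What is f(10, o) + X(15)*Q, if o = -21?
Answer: 10/3 - 8*I*√10 ≈ 3.3333 - 25.298*I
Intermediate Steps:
f(g, U) = g/3
X(w) = -2
Q = 4*I*√10 (Q = √(-155 - 5) = √(-160) = 4*I*√10 ≈ 12.649*I)
f(10, o) + X(15)*Q = (⅓)*10 - 8*I*√10 = 10/3 - 8*I*√10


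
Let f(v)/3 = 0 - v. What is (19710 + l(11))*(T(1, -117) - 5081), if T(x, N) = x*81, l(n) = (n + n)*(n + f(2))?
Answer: -99100000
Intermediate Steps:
f(v) = -3*v (f(v) = 3*(0 - v) = 3*(-v) = -3*v)
l(n) = 2*n*(-6 + n) (l(n) = (n + n)*(n - 3*2) = (2*n)*(n - 6) = (2*n)*(-6 + n) = 2*n*(-6 + n))
T(x, N) = 81*x
(19710 + l(11))*(T(1, -117) - 5081) = (19710 + 2*11*(-6 + 11))*(81*1 - 5081) = (19710 + 2*11*5)*(81 - 5081) = (19710 + 110)*(-5000) = 19820*(-5000) = -99100000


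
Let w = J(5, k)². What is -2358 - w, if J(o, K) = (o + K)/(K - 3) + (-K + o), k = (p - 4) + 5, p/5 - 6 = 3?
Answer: -7290886/1849 ≈ -3943.2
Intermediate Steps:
p = 45 (p = 30 + 5*3 = 30 + 15 = 45)
k = 46 (k = (45 - 4) + 5 = 41 + 5 = 46)
J(o, K) = o - K + (K + o)/(-3 + K) (J(o, K) = (K + o)/(-3 + K) + (o - K) = o - K + (K + o)/(-3 + K))
w = 2930944/1849 (w = ((-1*46² - 2*5 + 4*46 + 46*5)/(-3 + 46))² = ((-1*2116 - 10 + 184 + 230)/43)² = ((-2116 - 10 + 184 + 230)/43)² = ((1/43)*(-1712))² = (-1712/43)² = 2930944/1849 ≈ 1585.2)
-2358 - w = -2358 - 1*2930944/1849 = -2358 - 2930944/1849 = -7290886/1849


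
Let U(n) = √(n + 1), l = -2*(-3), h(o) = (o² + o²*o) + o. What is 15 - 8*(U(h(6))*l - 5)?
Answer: 55 - 48*√259 ≈ -717.49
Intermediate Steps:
h(o) = o + o² + o³ (h(o) = (o² + o³) + o = o + o² + o³)
l = 6
U(n) = √(1 + n)
15 - 8*(U(h(6))*l - 5) = 15 - 8*(√(1 + 6*(1 + 6 + 6²))*6 - 5) = 15 - 8*(√(1 + 6*(1 + 6 + 36))*6 - 5) = 15 - 8*(√(1 + 6*43)*6 - 5) = 15 - 8*(√(1 + 258)*6 - 5) = 15 - 8*(√259*6 - 5) = 15 - 8*(6*√259 - 5) = 15 - 8*(-5 + 6*√259) = 15 + (40 - 48*√259) = 55 - 48*√259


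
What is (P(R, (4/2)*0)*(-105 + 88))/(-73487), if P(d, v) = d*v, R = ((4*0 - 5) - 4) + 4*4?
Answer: 0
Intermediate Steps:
R = 7 (R = ((0 - 5) - 4) + 16 = (-5 - 4) + 16 = -9 + 16 = 7)
(P(R, (4/2)*0)*(-105 + 88))/(-73487) = ((7*((4/2)*0))*(-105 + 88))/(-73487) = ((7*((4*(½))*0))*(-17))*(-1/73487) = ((7*(2*0))*(-17))*(-1/73487) = ((7*0)*(-17))*(-1/73487) = (0*(-17))*(-1/73487) = 0*(-1/73487) = 0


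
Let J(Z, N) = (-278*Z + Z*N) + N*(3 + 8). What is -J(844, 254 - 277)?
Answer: 254297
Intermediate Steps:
J(Z, N) = -278*Z + 11*N + N*Z (J(Z, N) = (-278*Z + N*Z) + N*11 = (-278*Z + N*Z) + 11*N = -278*Z + 11*N + N*Z)
-J(844, 254 - 277) = -(-278*844 + 11*(254 - 277) + (254 - 277)*844) = -(-234632 + 11*(-23) - 23*844) = -(-234632 - 253 - 19412) = -1*(-254297) = 254297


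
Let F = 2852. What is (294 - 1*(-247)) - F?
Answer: -2311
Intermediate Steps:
(294 - 1*(-247)) - F = (294 - 1*(-247)) - 1*2852 = (294 + 247) - 2852 = 541 - 2852 = -2311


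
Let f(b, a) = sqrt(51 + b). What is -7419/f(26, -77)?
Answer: -7419*sqrt(77)/77 ≈ -845.47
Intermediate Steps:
-7419/f(26, -77) = -7419/sqrt(51 + 26) = -7419*sqrt(77)/77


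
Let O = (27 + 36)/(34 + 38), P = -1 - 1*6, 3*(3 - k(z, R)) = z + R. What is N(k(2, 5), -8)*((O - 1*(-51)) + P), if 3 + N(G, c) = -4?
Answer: -2513/8 ≈ -314.13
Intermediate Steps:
k(z, R) = 3 - R/3 - z/3 (k(z, R) = 3 - (z + R)/3 = 3 - (R + z)/3 = 3 + (-R/3 - z/3) = 3 - R/3 - z/3)
N(G, c) = -7 (N(G, c) = -3 - 4 = -7)
P = -7 (P = -1 - 6 = -7)
O = 7/8 (O = 63/72 = 63*(1/72) = 7/8 ≈ 0.87500)
N(k(2, 5), -8)*((O - 1*(-51)) + P) = -7*((7/8 - 1*(-51)) - 7) = -7*((7/8 + 51) - 7) = -7*(415/8 - 7) = -7*359/8 = -2513/8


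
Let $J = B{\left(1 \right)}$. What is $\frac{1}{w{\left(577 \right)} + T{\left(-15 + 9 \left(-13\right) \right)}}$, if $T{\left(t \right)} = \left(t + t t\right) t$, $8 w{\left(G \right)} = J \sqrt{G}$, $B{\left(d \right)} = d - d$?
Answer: $- \frac{1}{2282544} \approx -4.3811 \cdot 10^{-7}$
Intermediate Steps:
$B{\left(d \right)} = 0$
$J = 0$
$w{\left(G \right)} = 0$ ($w{\left(G \right)} = \frac{0 \sqrt{G}}{8} = \frac{1}{8} \cdot 0 = 0$)
$T{\left(t \right)} = t \left(t + t^{2}\right)$ ($T{\left(t \right)} = \left(t + t^{2}\right) t = t \left(t + t^{2}\right)$)
$\frac{1}{w{\left(577 \right)} + T{\left(-15 + 9 \left(-13\right) \right)}} = \frac{1}{0 + \left(-15 + 9 \left(-13\right)\right)^{2} \left(1 + \left(-15 + 9 \left(-13\right)\right)\right)} = \frac{1}{0 + \left(-15 - 117\right)^{2} \left(1 - 132\right)} = \frac{1}{0 + \left(-132\right)^{2} \left(1 - 132\right)} = \frac{1}{0 + 17424 \left(-131\right)} = \frac{1}{0 - 2282544} = \frac{1}{-2282544} = - \frac{1}{2282544}$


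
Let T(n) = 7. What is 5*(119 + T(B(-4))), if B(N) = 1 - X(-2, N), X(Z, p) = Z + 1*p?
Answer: 630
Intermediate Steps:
X(Z, p) = Z + p
B(N) = 3 - N (B(N) = 1 - (-2 + N) = 1 + (2 - N) = 3 - N)
5*(119 + T(B(-4))) = 5*(119 + 7) = 5*126 = 630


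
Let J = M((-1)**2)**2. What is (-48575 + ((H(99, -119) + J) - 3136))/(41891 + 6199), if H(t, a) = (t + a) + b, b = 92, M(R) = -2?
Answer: -10327/9618 ≈ -1.0737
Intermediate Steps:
J = 4 (J = (-2)**2 = 4)
H(t, a) = 92 + a + t (H(t, a) = (t + a) + 92 = (a + t) + 92 = 92 + a + t)
(-48575 + ((H(99, -119) + J) - 3136))/(41891 + 6199) = (-48575 + (((92 - 119 + 99) + 4) - 3136))/(41891 + 6199) = (-48575 + ((72 + 4) - 3136))/48090 = (-48575 + (76 - 3136))*(1/48090) = (-48575 - 3060)*(1/48090) = -51635*1/48090 = -10327/9618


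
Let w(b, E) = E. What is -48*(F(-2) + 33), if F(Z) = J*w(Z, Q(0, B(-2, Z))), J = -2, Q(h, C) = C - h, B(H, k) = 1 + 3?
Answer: -1200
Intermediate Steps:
B(H, k) = 4
F(Z) = -8 (F(Z) = -2*(4 - 1*0) = -2*(4 + 0) = -2*4 = -8)
-48*(F(-2) + 33) = -48*(-8 + 33) = -48*25 = -1200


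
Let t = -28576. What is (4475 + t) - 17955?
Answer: -42056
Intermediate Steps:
(4475 + t) - 17955 = (4475 - 28576) - 17955 = -24101 - 17955 = -42056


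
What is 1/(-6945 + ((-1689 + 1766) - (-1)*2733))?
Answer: -1/4135 ≈ -0.00024184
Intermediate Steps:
1/(-6945 + ((-1689 + 1766) - (-1)*2733)) = 1/(-6945 + (77 - 1*(-2733))) = 1/(-6945 + (77 + 2733)) = 1/(-6945 + 2810) = 1/(-4135) = -1/4135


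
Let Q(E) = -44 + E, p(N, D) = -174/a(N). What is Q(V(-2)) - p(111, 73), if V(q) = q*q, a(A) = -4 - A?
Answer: -4774/115 ≈ -41.513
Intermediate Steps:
p(N, D) = -174/(-4 - N)
V(q) = q**2
Q(V(-2)) - p(111, 73) = (-44 + (-2)**2) - 174/(4 + 111) = (-44 + 4) - 174/115 = -40 - 174/115 = -4774/115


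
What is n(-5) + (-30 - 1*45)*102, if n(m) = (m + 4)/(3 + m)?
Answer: -15299/2 ≈ -7649.5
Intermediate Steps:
n(m) = (4 + m)/(3 + m)
n(-5) + (-30 - 1*45)*102 = (4 - 5)/(3 - 5) + (-30 - 1*45)*102 = -1/(-2) + (-30 - 45)*102 = -1/2*(-1) - 75*102 = 1/2 - 7650 = -15299/2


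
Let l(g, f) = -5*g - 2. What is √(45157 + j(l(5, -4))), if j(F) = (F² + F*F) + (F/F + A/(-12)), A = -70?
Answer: √1678386/6 ≈ 215.92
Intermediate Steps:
l(g, f) = -2 - 5*g (l(g, f) = -5*g - 2 = -2 - 5*g)
j(F) = 41/6 + 2*F² (j(F) = (F² + F*F) + (F/F - 70/(-12)) = (F² + F²) + (1 - 70*(-1/12)) = 2*F² + (1 + 35/6) = 2*F² + 41/6 = 41/6 + 2*F²)
√(45157 + j(l(5, -4))) = √(45157 + (41/6 + 2*(-2 - 5*5)²)) = √(45157 + (41/6 + 2*(-2 - 25)²)) = √(45157 + (41/6 + 2*(-27)²)) = √(45157 + (41/6 + 2*729)) = √(45157 + (41/6 + 1458)) = √(45157 + 8789/6) = √(279731/6) = √1678386/6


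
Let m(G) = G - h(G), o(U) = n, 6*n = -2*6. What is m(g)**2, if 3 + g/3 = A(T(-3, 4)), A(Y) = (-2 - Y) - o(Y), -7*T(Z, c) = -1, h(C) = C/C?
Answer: 5329/49 ≈ 108.76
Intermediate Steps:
h(C) = 1
T(Z, c) = 1/7 (T(Z, c) = -1/7*(-1) = 1/7)
n = -2 (n = (-2*6)/6 = (1/6)*(-12) = -2)
o(U) = -2
A(Y) = -Y (A(Y) = (-2 - Y) - 1*(-2) = (-2 - Y) + 2 = -Y)
g = -66/7 (g = -9 + 3*(-1*1/7) = -9 + 3*(-1/7) = -9 - 3/7 = -66/7 ≈ -9.4286)
m(G) = -1 + G (m(G) = G - 1*1 = G - 1 = -1 + G)
m(g)**2 = (-1 - 66/7)**2 = (-73/7)**2 = 5329/49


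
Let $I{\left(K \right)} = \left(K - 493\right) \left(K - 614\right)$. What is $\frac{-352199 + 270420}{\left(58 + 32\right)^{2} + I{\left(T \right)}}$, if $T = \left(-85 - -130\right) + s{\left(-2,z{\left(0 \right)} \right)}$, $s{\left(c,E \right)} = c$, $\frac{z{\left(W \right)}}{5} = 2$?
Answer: $- \frac{81779}{265050} \approx -0.30854$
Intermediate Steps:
$z{\left(W \right)} = 10$ ($z{\left(W \right)} = 5 \cdot 2 = 10$)
$T = 43$ ($T = \left(-85 - -130\right) - 2 = \left(-85 + 130\right) - 2 = 45 - 2 = 43$)
$I{\left(K \right)} = \left(-614 + K\right) \left(-493 + K\right)$ ($I{\left(K \right)} = \left(-493 + K\right) \left(-614 + K\right) = \left(-614 + K\right) \left(-493 + K\right)$)
$\frac{-352199 + 270420}{\left(58 + 32\right)^{2} + I{\left(T \right)}} = \frac{-352199 + 270420}{\left(58 + 32\right)^{2} + \left(302702 + 43^{2} - 47601\right)} = - \frac{81779}{90^{2} + \left(302702 + 1849 - 47601\right)} = - \frac{81779}{8100 + 256950} = - \frac{81779}{265050}$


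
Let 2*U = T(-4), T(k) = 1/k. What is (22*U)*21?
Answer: -231/4 ≈ -57.750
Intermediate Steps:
U = -⅛ (U = (½)/(-4) = (½)*(-¼) = -⅛ ≈ -0.12500)
(22*U)*21 = (22*(-⅛))*21 = -11/4*21 = -231/4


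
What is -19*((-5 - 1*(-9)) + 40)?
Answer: -836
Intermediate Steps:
-19*((-5 - 1*(-9)) + 40) = -19*((-5 + 9) + 40) = -19*(4 + 40) = -19*44 = -836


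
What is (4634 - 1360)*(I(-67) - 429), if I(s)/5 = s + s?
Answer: -3598126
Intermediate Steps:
I(s) = 10*s (I(s) = 5*(s + s) = 5*(2*s) = 10*s)
(4634 - 1360)*(I(-67) - 429) = (4634 - 1360)*(10*(-67) - 429) = 3274*(-670 - 429) = 3274*(-1099) = -3598126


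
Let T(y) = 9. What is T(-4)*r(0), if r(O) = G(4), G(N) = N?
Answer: 36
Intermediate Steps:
r(O) = 4
T(-4)*r(0) = 9*4 = 36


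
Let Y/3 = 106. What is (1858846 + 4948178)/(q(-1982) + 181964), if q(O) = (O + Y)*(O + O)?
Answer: 1701756/1694515 ≈ 1.0043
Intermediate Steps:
Y = 318 (Y = 3*106 = 318)
q(O) = 2*O*(318 + O) (q(O) = (O + 318)*(O + O) = (318 + O)*(2*O) = 2*O*(318 + O))
(1858846 + 4948178)/(q(-1982) + 181964) = (1858846 + 4948178)/(2*(-1982)*(318 - 1982) + 181964) = 6807024/(2*(-1982)*(-1664) + 181964) = 6807024/(6596096 + 181964) = 6807024/6778060 = 6807024*(1/6778060) = 1701756/1694515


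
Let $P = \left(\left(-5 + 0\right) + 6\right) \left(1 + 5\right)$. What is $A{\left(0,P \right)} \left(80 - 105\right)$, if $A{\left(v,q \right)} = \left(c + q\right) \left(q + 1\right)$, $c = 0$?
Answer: $-1050$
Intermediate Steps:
$P = 6$ ($P = \left(-5 + 6\right) 6 = 1 \cdot 6 = 6$)
$A{\left(v,q \right)} = q \left(1 + q\right)$ ($A{\left(v,q \right)} = \left(0 + q\right) \left(q + 1\right) = q \left(1 + q\right)$)
$A{\left(0,P \right)} \left(80 - 105\right) = 6 \left(1 + 6\right) \left(80 - 105\right) = 6 \cdot 7 \left(-25\right) = 42 \left(-25\right) = -1050$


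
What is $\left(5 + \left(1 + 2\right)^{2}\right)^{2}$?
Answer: $196$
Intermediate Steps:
$\left(5 + \left(1 + 2\right)^{2}\right)^{2} = \left(5 + 3^{2}\right)^{2} = \left(5 + 9\right)^{2} = 14^{2} = 196$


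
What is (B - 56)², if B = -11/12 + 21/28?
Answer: 113569/36 ≈ 3154.7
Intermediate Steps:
B = -⅙ (B = -11*1/12 + 21*(1/28) = -11/12 + ¾ = -⅙ ≈ -0.16667)
(B - 56)² = (-⅙ - 56)² = (-337/6)² = 113569/36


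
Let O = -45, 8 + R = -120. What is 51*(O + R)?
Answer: -8823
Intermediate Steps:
R = -128 (R = -8 - 120 = -128)
51*(O + R) = 51*(-45 - 128) = 51*(-173) = -8823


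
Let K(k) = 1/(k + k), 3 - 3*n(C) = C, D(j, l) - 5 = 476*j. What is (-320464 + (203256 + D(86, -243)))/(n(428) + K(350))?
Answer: 160160700/297497 ≈ 538.36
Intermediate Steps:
D(j, l) = 5 + 476*j
n(C) = 1 - C/3
K(k) = 1/(2*k)
(-320464 + (203256 + D(86, -243)))/(n(428) + K(350)) = (-320464 + (203256 + (5 + 476*86)))/((1 - ⅓*428) + (½)/350) = (-320464 + (203256 + (5 + 40936)))/((1 - 428/3) + (½)*(1/350)) = (-320464 + (203256 + 40941))/(-425/3 + 1/700) = (-320464 + 244197)/(-297497/2100) = -76267*(-2100/297497) = 160160700/297497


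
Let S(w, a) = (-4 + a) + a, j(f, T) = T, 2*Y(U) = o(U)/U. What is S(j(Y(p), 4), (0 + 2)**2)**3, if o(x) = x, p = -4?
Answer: 64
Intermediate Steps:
Y(U) = 1/2 (Y(U) = (U/U)/2 = (1/2)*1 = 1/2)
S(w, a) = -4 + 2*a
S(j(Y(p), 4), (0 + 2)**2)**3 = (-4 + 2*(0 + 2)**2)**3 = (-4 + 2*2**2)**3 = (-4 + 2*4)**3 = (-4 + 8)**3 = 4**3 = 64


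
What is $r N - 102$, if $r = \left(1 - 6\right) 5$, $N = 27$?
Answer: $-777$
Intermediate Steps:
$r = -25$ ($r = \left(1 - 6\right) 5 = \left(-5\right) 5 = -25$)
$r N - 102 = \left(-25\right) 27 - 102 = -675 - 102 = -777$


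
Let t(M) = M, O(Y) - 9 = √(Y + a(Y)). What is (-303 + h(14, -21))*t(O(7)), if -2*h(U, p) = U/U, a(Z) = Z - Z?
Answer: -5463/2 - 607*√7/2 ≈ -3534.5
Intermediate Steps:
a(Z) = 0
O(Y) = 9 + √Y (O(Y) = 9 + √(Y + 0) = 9 + √Y)
h(U, p) = -½ (h(U, p) = -U/(2*U) = -½*1 = -½)
(-303 + h(14, -21))*t(O(7)) = (-303 - ½)*(9 + √7) = -607*(9 + √7)/2 = -5463/2 - 607*√7/2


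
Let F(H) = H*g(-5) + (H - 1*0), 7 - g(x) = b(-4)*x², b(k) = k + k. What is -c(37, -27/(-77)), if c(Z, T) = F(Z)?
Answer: -7696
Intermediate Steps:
b(k) = 2*k
g(x) = 7 + 8*x² (g(x) = 7 - 2*(-4)*x² = 7 - (-8)*x² = 7 + 8*x²)
F(H) = 208*H (F(H) = H*(7 + 8*(-5)²) + (H - 1*0) = H*(7 + 8*25) + (H + 0) = H*(7 + 200) + H = H*207 + H = 207*H + H = 208*H)
c(Z, T) = 208*Z
-c(37, -27/(-77)) = -208*37 = -1*7696 = -7696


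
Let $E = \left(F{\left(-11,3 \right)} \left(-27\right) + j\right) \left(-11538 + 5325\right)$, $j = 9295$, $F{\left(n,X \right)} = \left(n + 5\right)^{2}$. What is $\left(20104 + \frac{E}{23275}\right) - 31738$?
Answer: $- \frac{2424753}{175} \approx -13856.0$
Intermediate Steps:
$F{\left(n,X \right)} = \left(5 + n\right)^{2}$
$E = -51710799$ ($E = \left(\left(5 - 11\right)^{2} \left(-27\right) + 9295\right) \left(-11538 + 5325\right) = \left(\left(-6\right)^{2} \left(-27\right) + 9295\right) \left(-6213\right) = \left(36 \left(-27\right) + 9295\right) \left(-6213\right) = \left(-972 + 9295\right) \left(-6213\right) = 8323 \left(-6213\right) = -51710799$)
$\left(20104 + \frac{E}{23275}\right) - 31738 = \left(20104 - \frac{51710799}{23275}\right) - 31738 = \left(20104 - \frac{388803}{175}\right) - 31738 = \frac{3129397}{175} - 31738 = - \frac{2424753}{175}$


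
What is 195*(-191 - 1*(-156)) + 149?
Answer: -6676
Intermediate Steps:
195*(-191 - 1*(-156)) + 149 = 195*(-191 + 156) + 149 = 195*(-35) + 149 = -6825 + 149 = -6676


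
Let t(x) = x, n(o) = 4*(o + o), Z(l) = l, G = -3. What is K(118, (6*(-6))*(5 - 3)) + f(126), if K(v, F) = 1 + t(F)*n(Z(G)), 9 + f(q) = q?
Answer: 1846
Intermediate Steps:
n(o) = 8*o (n(o) = 4*(2*o) = 8*o)
f(q) = -9 + q
K(v, F) = 1 - 24*F (K(v, F) = 1 + F*(8*(-3)) = 1 + F*(-24) = 1 - 24*F)
K(118, (6*(-6))*(5 - 3)) + f(126) = (1 - 24*6*(-6)*(5 - 3)) + (-9 + 126) = (1 - (-864)*2) + 117 = (1 - 24*(-72)) + 117 = (1 + 1728) + 117 = 1729 + 117 = 1846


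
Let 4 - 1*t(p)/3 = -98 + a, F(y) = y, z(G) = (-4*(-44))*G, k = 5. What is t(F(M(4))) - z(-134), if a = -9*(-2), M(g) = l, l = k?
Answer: 23836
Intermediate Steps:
z(G) = 176*G
l = 5
M(g) = 5
a = 18
t(p) = 252 (t(p) = 12 - 3*(-98 + 18) = 12 - 3*(-80) = 12 + 240 = 252)
t(F(M(4))) - z(-134) = 252 - 176*(-134) = 252 - 1*(-23584) = 252 + 23584 = 23836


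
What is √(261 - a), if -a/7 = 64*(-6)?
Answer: I*√2427 ≈ 49.265*I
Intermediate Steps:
a = 2688 (a = -448*(-6) = -7*(-384) = 2688)
√(261 - a) = √(261 - 1*2688) = √(261 - 2688) = √(-2427) = I*√2427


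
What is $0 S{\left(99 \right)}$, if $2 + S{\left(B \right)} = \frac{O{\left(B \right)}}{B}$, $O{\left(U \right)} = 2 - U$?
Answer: $0$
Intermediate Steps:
$S{\left(B \right)} = -2 + \frac{2 - B}{B}$
$0 S{\left(99 \right)} = 0 \left(-3 + \frac{2}{99}\right) = 0 \left(- \frac{295}{99}\right) = 0$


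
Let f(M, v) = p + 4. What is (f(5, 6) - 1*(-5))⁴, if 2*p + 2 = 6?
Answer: 14641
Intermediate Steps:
p = 2 (p = -1 + (½)*6 = -1 + 3 = 2)
f(M, v) = 6 (f(M, v) = 2 + 4 = 6)
(f(5, 6) - 1*(-5))⁴ = (6 - 1*(-5))⁴ = (6 + 5)⁴ = 11⁴ = 14641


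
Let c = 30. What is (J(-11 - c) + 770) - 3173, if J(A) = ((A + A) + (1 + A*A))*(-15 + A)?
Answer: -92003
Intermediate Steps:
J(A) = (-15 + A)*(1 + A² + 2*A) (J(A) = (2*A + (1 + A²))*(-15 + A) = (1 + A² + 2*A)*(-15 + A) = (-15 + A)*(1 + A² + 2*A))
(J(-11 - c) + 770) - 3173 = ((-15 + (-11 - 1*30)³ - 29*(-11 - 1*30) - 13*(-11 - 1*30)²) + 770) - 3173 = ((-15 + (-11 - 30)³ - 29*(-11 - 30) - 13*(-11 - 30)²) + 770) - 3173 = ((-15 + (-41)³ - 29*(-41) - 13*(-41)²) + 770) - 3173 = ((-15 - 68921 + 1189 - 13*1681) + 770) - 3173 = ((-15 - 68921 + 1189 - 21853) + 770) - 3173 = (-89600 + 770) - 3173 = -88830 - 3173 = -92003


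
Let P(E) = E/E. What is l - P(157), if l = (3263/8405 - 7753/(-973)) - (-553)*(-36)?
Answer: -162748757221/8178065 ≈ -19901.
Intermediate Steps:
P(E) = 1
l = -162740579156/8178065 (l = (3263*(1/8405) - 7753*(-1/973)) - 1*19908 = (3263/8405 + 7753/973) - 19908 = 68338864/8178065 - 19908 = -162740579156/8178065 ≈ -19900.)
l - P(157) = -162740579156/8178065 - 1*1 = -162740579156/8178065 - 1 = -162748757221/8178065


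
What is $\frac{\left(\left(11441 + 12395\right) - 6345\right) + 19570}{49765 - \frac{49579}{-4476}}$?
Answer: $\frac{165885036}{222797719} \approx 0.74455$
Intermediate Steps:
$\frac{\left(\left(11441 + 12395\right) - 6345\right) + 19570}{49765 - \frac{49579}{-4476}} = \frac{\left(23836 - 6345\right) + 19570}{49765 - - \frac{49579}{4476}} = \frac{17491 + 19570}{49765 + \frac{49579}{4476}} = \frac{37061}{\frac{222797719}{4476}} = 37061 \cdot \frac{4476}{222797719} = \frac{165885036}{222797719}$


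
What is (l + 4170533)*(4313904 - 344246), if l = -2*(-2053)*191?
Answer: 19668778095582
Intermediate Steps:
l = 784246 (l = 4106*191 = 784246)
(l + 4170533)*(4313904 - 344246) = (784246 + 4170533)*(4313904 - 344246) = 4954779*3969658 = 19668778095582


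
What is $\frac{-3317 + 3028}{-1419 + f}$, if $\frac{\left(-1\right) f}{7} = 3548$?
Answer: $\frac{289}{26255} \approx 0.011007$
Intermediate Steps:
$f = -24836$ ($f = \left(-7\right) 3548 = -24836$)
$\frac{-3317 + 3028}{-1419 + f} = \frac{-3317 + 3028}{-1419 - 24836} = - \frac{289}{-26255} = \left(-289\right) \left(- \frac{1}{26255}\right) = \frac{289}{26255}$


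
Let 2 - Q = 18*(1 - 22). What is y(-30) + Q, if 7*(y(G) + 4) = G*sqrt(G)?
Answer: 376 - 30*I*sqrt(30)/7 ≈ 376.0 - 23.474*I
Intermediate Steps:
y(G) = -4 + G**(3/2)/7 (y(G) = -4 + (G*sqrt(G))/7 = -4 + G**(3/2)/7)
Q = 380 (Q = 2 - 18*(1 - 22) = 2 - 18*(-21) = 2 - 1*(-378) = 2 + 378 = 380)
y(-30) + Q = (-4 + (-30)**(3/2)/7) + 380 = (-4 + (-30*I*sqrt(30))/7) + 380 = (-4 - 30*I*sqrt(30)/7) + 380 = 376 - 30*I*sqrt(30)/7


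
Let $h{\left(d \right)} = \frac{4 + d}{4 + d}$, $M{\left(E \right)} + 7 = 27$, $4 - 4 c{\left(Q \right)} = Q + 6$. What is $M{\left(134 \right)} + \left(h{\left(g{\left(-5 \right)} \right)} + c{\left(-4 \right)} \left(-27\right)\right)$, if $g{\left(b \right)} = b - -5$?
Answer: $\frac{15}{2} \approx 7.5$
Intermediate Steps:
$c{\left(Q \right)} = - \frac{1}{2} - \frac{Q}{4}$ ($c{\left(Q \right)} = 1 - \frac{Q + 6}{4} = 1 - \frac{6 + Q}{4} = 1 - \left(\frac{3}{2} + \frac{Q}{4}\right) = - \frac{1}{2} - \frac{Q}{4}$)
$M{\left(E \right)} = 20$ ($M{\left(E \right)} = -7 + 27 = 20$)
$g{\left(b \right)} = 5 + b$ ($g{\left(b \right)} = b + 5 = 5 + b$)
$h{\left(d \right)} = 1$
$M{\left(134 \right)} + \left(h{\left(g{\left(-5 \right)} \right)} + c{\left(-4 \right)} \left(-27\right)\right) = 20 + \left(1 + \left(- \frac{1}{2} - -1\right) \left(-27\right)\right) = 20 + \left(1 + \left(- \frac{1}{2} + 1\right) \left(-27\right)\right) = 20 + \left(1 + \frac{1}{2} \left(-27\right)\right) = 20 + \left(1 - \frac{27}{2}\right) = 20 - \frac{25}{2} = \frac{15}{2}$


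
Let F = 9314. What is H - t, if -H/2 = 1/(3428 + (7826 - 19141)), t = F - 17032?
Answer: 60871868/7887 ≈ 7718.0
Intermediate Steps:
t = -7718 (t = 9314 - 17032 = -7718)
H = 2/7887 (H = -2/(3428 + (7826 - 19141)) = -2/(3428 - 11315) = -2/(-7887) = -2*(-1/7887) = 2/7887 ≈ 0.00025358)
H - t = 2/7887 - 1*(-7718) = 2/7887 + 7718 = 60871868/7887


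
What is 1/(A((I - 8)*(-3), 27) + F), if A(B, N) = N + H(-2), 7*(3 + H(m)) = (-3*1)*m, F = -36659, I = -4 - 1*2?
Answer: -7/256439 ≈ -2.7297e-5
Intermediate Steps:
I = -6 (I = -4 - 2 = -6)
H(m) = -3 - 3*m/7 (H(m) = -3 + ((-3*1)*m)/7 = -3 + (-3*m)/7 = -3 - 3*m/7)
A(B, N) = -15/7 + N (A(B, N) = N + (-3 - 3/7*(-2)) = N + (-3 + 6/7) = N - 15/7 = -15/7 + N)
1/(A((I - 8)*(-3), 27) + F) = 1/((-15/7 + 27) - 36659) = 1/(174/7 - 36659) = 1/(-256439/7) = -7/256439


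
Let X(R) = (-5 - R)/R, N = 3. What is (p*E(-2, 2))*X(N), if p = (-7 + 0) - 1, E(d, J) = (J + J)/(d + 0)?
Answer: -128/3 ≈ -42.667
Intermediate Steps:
E(d, J) = 2*J/d (E(d, J) = (2*J)/d = 2*J/d)
p = -8 (p = -7 - 1 = -8)
X(R) = (-5 - R)/R
(p*E(-2, 2))*X(N) = (-16*2/(-2))*((-5 - 1*3)/3) = (-16*2*(-1)/2)*((-5 - 3)/3) = (-8*(-2))*((1/3)*(-8)) = 16*(-8/3) = -128/3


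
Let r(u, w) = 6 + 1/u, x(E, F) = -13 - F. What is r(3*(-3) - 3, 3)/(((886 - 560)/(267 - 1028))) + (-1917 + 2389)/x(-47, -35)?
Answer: 328891/43032 ≈ 7.6429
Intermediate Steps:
r(3*(-3) - 3, 3)/(((886 - 560)/(267 - 1028))) + (-1917 + 2389)/x(-47, -35) = (6 + 1/(3*(-3) - 3))/(((886 - 560)/(267 - 1028))) + (-1917 + 2389)/(-13 - 1*(-35)) = (6 + 1/(-9 - 3))/((326/(-761))) + 472/(-13 + 35) = (6 + 1/(-12))/((326*(-1/761))) + 472/22 = (6 - 1/12)/(-326/761) + 472*(1/22) = (71/12)*(-761/326) + 236/11 = -54031/3912 + 236/11 = 328891/43032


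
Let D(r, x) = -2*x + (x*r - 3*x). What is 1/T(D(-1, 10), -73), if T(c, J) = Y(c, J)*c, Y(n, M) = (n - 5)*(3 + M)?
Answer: -1/273000 ≈ -3.6630e-6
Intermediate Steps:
Y(n, M) = (-5 + n)*(3 + M)
D(r, x) = -5*x + r*x (D(r, x) = -2*x + (r*x - 3*x) = -2*x + (-3*x + r*x) = -5*x + r*x)
T(c, J) = c*(-15 - 5*J + 3*c + J*c) (T(c, J) = (-15 - 5*J + 3*c + J*c)*c = c*(-15 - 5*J + 3*c + J*c))
1/T(D(-1, 10), -73) = 1/((10*(-5 - 1))*(-15 - 5*(-73) + 3*(10*(-5 - 1)) - 730*(-5 - 1))) = 1/((10*(-6))*(-15 + 365 + 3*(10*(-6)) - 730*(-6))) = 1/(-60*(-15 + 365 + 3*(-60) - 73*(-60))) = 1/(-60*(-15 + 365 - 180 + 4380)) = 1/(-60*4550) = 1/(-273000) = -1/273000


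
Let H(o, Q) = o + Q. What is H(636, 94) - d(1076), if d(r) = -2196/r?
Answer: 196919/269 ≈ 732.04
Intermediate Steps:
H(o, Q) = Q + o
H(636, 94) - d(1076) = (94 + 636) - (-2196)/1076 = 730 - (-2196)/1076 = 730 - 1*(-549/269) = 730 + 549/269 = 196919/269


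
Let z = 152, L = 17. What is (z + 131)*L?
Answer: 4811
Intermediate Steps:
(z + 131)*L = (152 + 131)*17 = 283*17 = 4811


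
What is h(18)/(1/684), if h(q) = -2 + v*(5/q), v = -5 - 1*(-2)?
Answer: -1938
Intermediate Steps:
v = -3 (v = -5 + 2 = -3)
h(q) = -2 - 15/q
h(18)/(1/684) = (-2 - 15/18)/(1/684) = (-2 - 15*1/18)/(1/684) = (-2 - 5/6)*684 = -17/6*684 = -1938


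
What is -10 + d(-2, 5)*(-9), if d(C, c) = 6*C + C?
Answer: 116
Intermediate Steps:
d(C, c) = 7*C
-10 + d(-2, 5)*(-9) = -10 + (7*(-2))*(-9) = -10 - 14*(-9) = -10 + 126 = 116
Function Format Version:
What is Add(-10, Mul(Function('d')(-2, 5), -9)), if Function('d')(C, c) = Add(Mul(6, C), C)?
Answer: 116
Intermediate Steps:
Function('d')(C, c) = Mul(7, C)
Add(-10, Mul(Function('d')(-2, 5), -9)) = Add(-10, Mul(Mul(7, -2), -9)) = Add(-10, Mul(-14, -9)) = Add(-10, 126) = 116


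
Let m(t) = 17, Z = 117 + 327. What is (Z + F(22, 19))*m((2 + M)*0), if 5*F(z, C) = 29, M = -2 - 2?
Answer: 38233/5 ≈ 7646.6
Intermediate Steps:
M = -4
F(z, C) = 29/5 (F(z, C) = (⅕)*29 = 29/5)
Z = 444
(Z + F(22, 19))*m((2 + M)*0) = (444 + 29/5)*17 = (2249/5)*17 = 38233/5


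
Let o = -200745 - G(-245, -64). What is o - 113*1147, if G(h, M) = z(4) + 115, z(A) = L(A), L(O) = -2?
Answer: -330469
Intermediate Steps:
z(A) = -2
G(h, M) = 113 (G(h, M) = -2 + 115 = 113)
o = -200858 (o = -200745 - 1*113 = -200745 - 113 = -200858)
o - 113*1147 = -200858 - 113*1147 = -200858 - 1*129611 = -200858 - 129611 = -330469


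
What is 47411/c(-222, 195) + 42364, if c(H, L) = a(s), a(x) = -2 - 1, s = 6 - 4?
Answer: 79681/3 ≈ 26560.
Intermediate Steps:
s = 2
a(x) = -3
c(H, L) = -3
47411/c(-222, 195) + 42364 = 47411/(-3) + 42364 = 47411*(-1/3) + 42364 = -47411/3 + 42364 = 79681/3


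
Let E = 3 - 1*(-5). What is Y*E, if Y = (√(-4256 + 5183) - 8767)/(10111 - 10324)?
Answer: 70136/213 - 8*√103/71 ≈ 328.13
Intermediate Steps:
E = 8 (E = 3 + 5 = 8)
Y = 8767/213 - √103/71 (Y = (√927 - 8767)/(-213) = (3*√103 - 8767)*(-1/213) = (-8767 + 3*√103)*(-1/213) = 8767/213 - √103/71 ≈ 41.017)
Y*E = (8767/213 - √103/71)*8 = 70136/213 - 8*√103/71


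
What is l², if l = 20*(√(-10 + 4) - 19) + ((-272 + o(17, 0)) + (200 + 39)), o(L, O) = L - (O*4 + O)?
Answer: 154416 - 15840*I*√6 ≈ 1.5442e+5 - 38800.0*I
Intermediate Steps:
o(L, O) = L - 5*O (o(L, O) = L - (4*O + O) = L - 5*O)
l = -396 + 20*I*√6 (l = 20*(√(-10 + 4) - 19) + ((-272 + (17 - 5*0)) + (200 + 39)) = 20*(√(-6) - 19) + ((-272 + (17 + 0)) + 239) = 20*(I*√6 - 19) + ((-272 + 17) + 239) = 20*(-19 + I*√6) + (-255 + 239) = (-380 + 20*I*√6) - 16 = -396 + 20*I*√6 ≈ -396.0 + 48.99*I)
l² = (-396 + 20*I*√6)²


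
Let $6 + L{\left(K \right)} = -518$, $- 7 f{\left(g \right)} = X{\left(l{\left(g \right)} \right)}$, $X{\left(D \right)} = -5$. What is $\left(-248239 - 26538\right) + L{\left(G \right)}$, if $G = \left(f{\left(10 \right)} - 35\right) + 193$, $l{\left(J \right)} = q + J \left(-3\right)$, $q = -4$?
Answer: $-275301$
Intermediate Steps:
$l{\left(J \right)} = -4 - 3 J$ ($l{\left(J \right)} = -4 + J \left(-3\right) = -4 - 3 J$)
$f{\left(g \right)} = \frac{5}{7}$ ($f{\left(g \right)} = \left(- \frac{1}{7}\right) \left(-5\right) = \frac{5}{7}$)
$G = \frac{1111}{7}$ ($G = \left(\frac{5}{7} - 35\right) + 193 = - \frac{240}{7} + 193 = \frac{1111}{7} \approx 158.71$)
$L{\left(K \right)} = -524$ ($L{\left(K \right)} = -6 - 518 = -524$)
$\left(-248239 - 26538\right) + L{\left(G \right)} = \left(-248239 - 26538\right) - 524 = -274777 - 524 = -275301$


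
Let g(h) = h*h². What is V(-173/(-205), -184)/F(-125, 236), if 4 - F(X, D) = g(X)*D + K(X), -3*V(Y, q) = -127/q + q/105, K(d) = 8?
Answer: 20521/26715937268160 ≈ 7.6812e-10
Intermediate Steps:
g(h) = h³
V(Y, q) = -q/315 + 127/(3*q) (V(Y, q) = -(-127/q + q/105)/3 = -q/315 + 127/(3*q))
F(X, D) = -4 - D*X³ (F(X, D) = 4 - (X³*D + 8) = 4 - (D*X³ + 8) = 4 - (8 + D*X³) = 4 + (-8 - D*X³) = -4 - D*X³)
V(-173/(-205), -184)/F(-125, 236) = ((1/315)*(13335 - 1*(-184)²)/(-184))/(-4 - 1*236*(-125)³) = ((1/315)*(-1/184)*(13335 - 1*33856))/(-4 - 1*236*(-1953125)) = ((1/315)*(-1/184)*(13335 - 33856))/(-4 + 460937500) = ((1/315)*(-1/184)*(-20521))/460937496 = (20521/57960)*(1/460937496) = 20521/26715937268160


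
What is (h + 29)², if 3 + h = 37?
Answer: 3969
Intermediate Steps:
h = 34 (h = -3 + 37 = 34)
(h + 29)² = (34 + 29)² = 63² = 3969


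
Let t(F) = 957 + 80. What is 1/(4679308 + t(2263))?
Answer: 1/4680345 ≈ 2.1366e-7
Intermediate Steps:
t(F) = 1037
1/(4679308 + t(2263)) = 1/(4679308 + 1037) = 1/4680345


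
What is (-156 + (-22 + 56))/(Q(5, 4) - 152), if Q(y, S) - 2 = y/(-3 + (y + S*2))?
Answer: 244/299 ≈ 0.81605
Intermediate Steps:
Q(y, S) = 2 + y/(-3 + y + 2*S) (Q(y, S) = 2 + y/(-3 + (y + S*2)) = 2 + y/(-3 + (y + 2*S)) = 2 + y/(-3 + y + 2*S))
(-156 + (-22 + 56))/(Q(5, 4) - 152) = (-156 + (-22 + 56))/((-6 + 3*5 + 4*4)/(-3 + 5 + 2*4) - 152) = (-156 + 34)/((-6 + 15 + 16)/(-3 + 5 + 8) - 152) = -122/(25/10 - 152) = -122/((⅒)*25 - 152) = -122/(5/2 - 152) = -122/(-299/2) = -122*(-2/299) = 244/299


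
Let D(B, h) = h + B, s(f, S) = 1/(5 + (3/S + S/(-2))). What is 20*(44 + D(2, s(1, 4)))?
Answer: 2776/3 ≈ 925.33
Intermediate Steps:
s(f, S) = 1/(5 + 3/S - S/2) (s(f, S) = 1/(5 + (3/S + S*(-1/2))) = 1/(5 + (3/S - S/2)) = 1/(5 + 3/S - S/2))
D(B, h) = B + h
20*(44 + D(2, s(1, 4))) = 20*(44 + (2 + 2*4/(6 - 1*4**2 + 10*4))) = 20*(44 + (2 + 2*4/(6 - 1*16 + 40))) = 20*(44 + (2 + 2*4/(6 - 16 + 40))) = 20*(44 + (2 + 2*4/30)) = 20*(44 + (2 + 2*4*(1/30))) = 20*(44 + (2 + 4/15)) = 20*(44 + 34/15) = 20*(694/15) = 2776/3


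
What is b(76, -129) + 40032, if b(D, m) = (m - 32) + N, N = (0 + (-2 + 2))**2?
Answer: 39871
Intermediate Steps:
N = 0 (N = (0 + 0)**2 = 0**2 = 0)
b(D, m) = -32 + m (b(D, m) = (m - 32) + 0 = (-32 + m) + 0 = -32 + m)
b(76, -129) + 40032 = (-32 - 129) + 40032 = -161 + 40032 = 39871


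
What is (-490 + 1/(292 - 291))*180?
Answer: -88020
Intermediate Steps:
(-490 + 1/(292 - 291))*180 = (-490 + 1/1)*180 = (-490 + 1)*180 = -489*180 = -88020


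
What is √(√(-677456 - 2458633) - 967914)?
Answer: √(-967914 + 29*I*√3729) ≈ 0.9 + 983.83*I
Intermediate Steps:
√(√(-677456 - 2458633) - 967914) = √(√(-3136089) - 967914) = √(29*I*√3729 - 967914) = √(-967914 + 29*I*√3729)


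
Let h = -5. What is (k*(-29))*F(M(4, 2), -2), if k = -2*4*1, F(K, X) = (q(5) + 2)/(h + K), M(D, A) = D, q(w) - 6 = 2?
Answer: -2320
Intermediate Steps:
q(w) = 8 (q(w) = 6 + 2 = 8)
F(K, X) = 10/(-5 + K) (F(K, X) = (8 + 2)/(-5 + K) = 10/(-5 + K))
k = -8 (k = -8*1 = -8)
(k*(-29))*F(M(4, 2), -2) = (-8*(-29))*(10/(-5 + 4)) = 232*(10/(-1)) = 232*(10*(-1)) = 232*(-10) = -2320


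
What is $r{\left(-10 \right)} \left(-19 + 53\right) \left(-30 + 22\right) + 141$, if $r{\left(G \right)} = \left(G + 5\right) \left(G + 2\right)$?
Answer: $-10739$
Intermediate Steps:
$r{\left(G \right)} = \left(2 + G\right) \left(5 + G\right)$ ($r{\left(G \right)} = \left(5 + G\right) \left(2 + G\right) = \left(2 + G\right) \left(5 + G\right)$)
$r{\left(-10 \right)} \left(-19 + 53\right) \left(-30 + 22\right) + 141 = \left(10 + \left(-10\right)^{2} + 7 \left(-10\right)\right) \left(-19 + 53\right) \left(-30 + 22\right) + 141 = \left(10 + 100 - 70\right) 34 \left(-8\right) + 141 = 40 \left(-272\right) + 141 = -10880 + 141 = -10739$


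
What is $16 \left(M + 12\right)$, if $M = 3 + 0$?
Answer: $240$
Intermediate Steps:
$M = 3$
$16 \left(M + 12\right) = 16 \left(3 + 12\right) = 16 \cdot 15 = 240$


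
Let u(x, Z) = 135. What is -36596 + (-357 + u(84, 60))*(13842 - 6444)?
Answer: -1678952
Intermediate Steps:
-36596 + (-357 + u(84, 60))*(13842 - 6444) = -36596 + (-357 + 135)*(13842 - 6444) = -36596 - 222*7398 = -36596 - 1642356 = -1678952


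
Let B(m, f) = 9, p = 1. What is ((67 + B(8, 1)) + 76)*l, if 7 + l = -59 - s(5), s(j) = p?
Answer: -10184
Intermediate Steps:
s(j) = 1
l = -67 (l = -7 + (-59 - 1*1) = -7 + (-59 - 1) = -7 - 60 = -67)
((67 + B(8, 1)) + 76)*l = ((67 + 9) + 76)*(-67) = (76 + 76)*(-67) = 152*(-67) = -10184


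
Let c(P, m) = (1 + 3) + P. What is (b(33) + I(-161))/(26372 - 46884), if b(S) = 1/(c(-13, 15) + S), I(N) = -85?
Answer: 2039/492288 ≈ 0.0041419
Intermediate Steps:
c(P, m) = 4 + P
b(S) = 1/(-9 + S) (b(S) = 1/((4 - 13) + S) = 1/(-9 + S))
(b(33) + I(-161))/(26372 - 46884) = (1/(-9 + 33) - 85)/(26372 - 46884) = (1/24 - 85)/(-20512) = (1/24 - 85)*(-1/20512) = -2039/24*(-1/20512) = 2039/492288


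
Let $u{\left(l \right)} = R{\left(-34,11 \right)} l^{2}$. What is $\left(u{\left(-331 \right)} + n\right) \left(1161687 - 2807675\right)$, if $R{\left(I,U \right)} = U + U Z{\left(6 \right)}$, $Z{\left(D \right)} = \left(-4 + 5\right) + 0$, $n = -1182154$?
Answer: $-2021582709744$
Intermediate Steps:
$Z{\left(D \right)} = 1$ ($Z{\left(D \right)} = 1 + 0 = 1$)
$R{\left(I,U \right)} = 2 U$ ($R{\left(I,U \right)} = U + U 1 = U + U = 2 U$)
$u{\left(l \right)} = 22 l^{2}$ ($u{\left(l \right)} = 2 \cdot 11 l^{2} = 22 l^{2}$)
$\left(u{\left(-331 \right)} + n\right) \left(1161687 - 2807675\right) = \left(22 \left(-331\right)^{2} - 1182154\right) \left(1161687 - 2807675\right) = \left(22 \cdot 109561 - 1182154\right) \left(-1645988\right) = \left(2410342 - 1182154\right) \left(-1645988\right) = 1228188 \left(-1645988\right) = -2021582709744$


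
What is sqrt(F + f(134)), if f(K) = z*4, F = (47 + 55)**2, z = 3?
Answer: 4*sqrt(651) ≈ 102.06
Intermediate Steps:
F = 10404 (F = 102**2 = 10404)
f(K) = 12 (f(K) = 3*4 = 12)
sqrt(F + f(134)) = sqrt(10404 + 12) = sqrt(10416) = 4*sqrt(651)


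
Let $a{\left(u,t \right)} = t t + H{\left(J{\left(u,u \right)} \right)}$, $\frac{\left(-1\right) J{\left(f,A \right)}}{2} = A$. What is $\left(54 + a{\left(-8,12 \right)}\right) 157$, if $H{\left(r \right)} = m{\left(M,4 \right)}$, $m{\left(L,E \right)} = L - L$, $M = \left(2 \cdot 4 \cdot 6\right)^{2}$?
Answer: $31086$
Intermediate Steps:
$J{\left(f,A \right)} = - 2 A$
$M = 2304$ ($M = \left(8 \cdot 6\right)^{2} = 48^{2} = 2304$)
$m{\left(L,E \right)} = 0$
$H{\left(r \right)} = 0$
$a{\left(u,t \right)} = t^{2}$ ($a{\left(u,t \right)} = t t + 0 = t^{2} + 0 = t^{2}$)
$\left(54 + a{\left(-8,12 \right)}\right) 157 = \left(54 + 12^{2}\right) 157 = \left(54 + 144\right) 157 = 198 \cdot 157 = 31086$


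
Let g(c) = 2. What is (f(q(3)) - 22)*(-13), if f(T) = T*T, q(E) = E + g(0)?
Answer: -39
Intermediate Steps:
q(E) = 2 + E (q(E) = E + 2 = 2 + E)
f(T) = T²
(f(q(3)) - 22)*(-13) = ((2 + 3)² - 22)*(-13) = (5² - 22)*(-13) = (25 - 22)*(-13) = 3*(-13) = -39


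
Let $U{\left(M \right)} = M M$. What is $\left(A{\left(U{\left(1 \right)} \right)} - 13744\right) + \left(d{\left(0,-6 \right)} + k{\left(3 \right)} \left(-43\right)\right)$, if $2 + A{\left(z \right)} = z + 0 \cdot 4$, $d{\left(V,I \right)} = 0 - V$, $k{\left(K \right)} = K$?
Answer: $-13874$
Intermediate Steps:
$d{\left(V,I \right)} = - V$
$U{\left(M \right)} = M^{2}$
$A{\left(z \right)} = -2 + z$ ($A{\left(z \right)} = -2 + \left(z + 0 \cdot 4\right) = -2 + \left(z + 0\right) = -2 + z$)
$\left(A{\left(U{\left(1 \right)} \right)} - 13744\right) + \left(d{\left(0,-6 \right)} + k{\left(3 \right)} \left(-43\right)\right) = \left(\left(-2 + 1^{2}\right) - 13744\right) + \left(\left(-1\right) 0 + 3 \left(-43\right)\right) = \left(\left(-2 + 1\right) - 13744\right) + \left(0 - 129\right) = \left(-1 - 13744\right) - 129 = -13745 - 129 = -13874$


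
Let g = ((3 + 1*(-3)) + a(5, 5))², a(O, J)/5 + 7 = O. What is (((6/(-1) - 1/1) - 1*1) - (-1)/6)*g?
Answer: -2350/3 ≈ -783.33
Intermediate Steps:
a(O, J) = -35 + 5*O
g = 100 (g = ((3 + 1*(-3)) + (-35 + 5*5))² = ((3 - 3) + (-35 + 25))² = (0 - 10)² = (-10)² = 100)
(((6/(-1) - 1/1) - 1*1) - (-1)/6)*g = (((6/(-1) - 1/1) - 1*1) - (-1)/6)*100 = (((6*(-1) - 1*1) - 1) - (-1)/6)*100 = (((-6 - 1) - 1) - 1*(-⅙))*100 = ((-7 - 1) + ⅙)*100 = (-8 + ⅙)*100 = -47/6*100 = -2350/3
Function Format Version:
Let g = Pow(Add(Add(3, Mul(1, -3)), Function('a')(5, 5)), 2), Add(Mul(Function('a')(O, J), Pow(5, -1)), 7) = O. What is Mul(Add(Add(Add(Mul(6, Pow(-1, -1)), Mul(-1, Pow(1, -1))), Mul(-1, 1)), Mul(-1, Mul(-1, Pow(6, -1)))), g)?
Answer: Rational(-2350, 3) ≈ -783.33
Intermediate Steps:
Function('a')(O, J) = Add(-35, Mul(5, O))
g = 100 (g = Pow(Add(Add(3, Mul(1, -3)), Add(-35, Mul(5, 5))), 2) = Pow(Add(Add(3, -3), Add(-35, 25)), 2) = Pow(Add(0, -10), 2) = Pow(-10, 2) = 100)
Mul(Add(Add(Add(Mul(6, Pow(-1, -1)), Mul(-1, Pow(1, -1))), Mul(-1, 1)), Mul(-1, Mul(-1, Pow(6, -1)))), g) = Mul(Add(Add(Add(Mul(6, Pow(-1, -1)), Mul(-1, Pow(1, -1))), Mul(-1, 1)), Mul(-1, Mul(-1, Pow(6, -1)))), 100) = Mul(Add(Add(Add(Mul(6, -1), Mul(-1, 1)), -1), Mul(-1, Mul(-1, Rational(1, 6)))), 100) = Mul(Add(Add(Add(-6, -1), -1), Mul(-1, Rational(-1, 6))), 100) = Mul(Add(Add(-7, -1), Rational(1, 6)), 100) = Mul(Add(-8, Rational(1, 6)), 100) = Mul(Rational(-47, 6), 100) = Rational(-2350, 3)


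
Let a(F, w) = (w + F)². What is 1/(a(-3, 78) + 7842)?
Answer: 1/13467 ≈ 7.4256e-5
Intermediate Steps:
a(F, w) = (F + w)²
1/(a(-3, 78) + 7842) = 1/((-3 + 78)² + 7842) = 1/(75² + 7842) = 1/(5625 + 7842) = 1/13467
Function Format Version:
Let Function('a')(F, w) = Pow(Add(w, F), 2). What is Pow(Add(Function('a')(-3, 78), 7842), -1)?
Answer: Rational(1, 13467) ≈ 7.4256e-5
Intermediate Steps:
Function('a')(F, w) = Pow(Add(F, w), 2)
Pow(Add(Function('a')(-3, 78), 7842), -1) = Pow(Add(Pow(Add(-3, 78), 2), 7842), -1) = Pow(Add(Pow(75, 2), 7842), -1) = Pow(Add(5625, 7842), -1) = Pow(13467, -1) = Rational(1, 13467)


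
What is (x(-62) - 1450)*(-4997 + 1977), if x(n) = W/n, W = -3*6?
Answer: 135721820/31 ≈ 4.3781e+6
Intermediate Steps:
W = -18
x(n) = -18/n
(x(-62) - 1450)*(-4997 + 1977) = (-18/(-62) - 1450)*(-4997 + 1977) = (-18*(-1/62) - 1450)*(-3020) = (9/31 - 1450)*(-3020) = -44941/31*(-3020) = 135721820/31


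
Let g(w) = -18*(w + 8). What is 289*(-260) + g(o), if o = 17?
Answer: -75590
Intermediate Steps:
g(w) = -144 - 18*w (g(w) = -18*(8 + w) = -144 - 18*w)
289*(-260) + g(o) = 289*(-260) + (-144 - 18*17) = -75140 + (-144 - 306) = -75140 - 450 = -75590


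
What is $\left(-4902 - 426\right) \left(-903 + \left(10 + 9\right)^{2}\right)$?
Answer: $2887776$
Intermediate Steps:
$\left(-4902 - 426\right) \left(-903 + \left(10 + 9\right)^{2}\right) = - 5328 \left(-903 + 19^{2}\right) = - 5328 \left(-903 + 361\right) = \left(-5328\right) \left(-542\right) = 2887776$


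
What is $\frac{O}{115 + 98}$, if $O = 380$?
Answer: $\frac{380}{213} \approx 1.784$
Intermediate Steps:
$\frac{O}{115 + 98} = \frac{1}{115 + 98} \cdot 380 = \frac{1}{213} \cdot 380 = \frac{380}{213}$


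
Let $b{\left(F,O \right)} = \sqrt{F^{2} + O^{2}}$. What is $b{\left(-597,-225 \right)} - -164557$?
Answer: $164557 + 3 \sqrt{45226} \approx 1.652 \cdot 10^{5}$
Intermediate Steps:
$b{\left(-597,-225 \right)} - -164557 = \sqrt{\left(-597\right)^{2} + \left(-225\right)^{2}} - -164557 = \sqrt{356409 + 50625} + 164557 = \sqrt{407034} + 164557 = 3 \sqrt{45226} + 164557 = 164557 + 3 \sqrt{45226}$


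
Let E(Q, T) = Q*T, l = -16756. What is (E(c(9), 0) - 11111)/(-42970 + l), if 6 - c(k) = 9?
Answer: 11111/59726 ≈ 0.18603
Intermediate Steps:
c(k) = -3 (c(k) = 6 - 1*9 = 6 - 9 = -3)
(E(c(9), 0) - 11111)/(-42970 + l) = (-3*0 - 11111)/(-42970 - 16756) = (0 - 11111)/(-59726) = -11111*(-1/59726) = 11111/59726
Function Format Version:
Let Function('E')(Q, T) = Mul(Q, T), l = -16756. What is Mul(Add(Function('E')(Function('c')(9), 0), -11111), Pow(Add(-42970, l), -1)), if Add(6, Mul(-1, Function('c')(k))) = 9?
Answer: Rational(11111, 59726) ≈ 0.18603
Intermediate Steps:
Function('c')(k) = -3 (Function('c')(k) = Add(6, Mul(-1, 9)) = Add(6, -9) = -3)
Mul(Add(Function('E')(Function('c')(9), 0), -11111), Pow(Add(-42970, l), -1)) = Mul(Add(Mul(-3, 0), -11111), Pow(Add(-42970, -16756), -1)) = Mul(Add(0, -11111), Pow(-59726, -1)) = Mul(-11111, Rational(-1, 59726)) = Rational(11111, 59726)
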